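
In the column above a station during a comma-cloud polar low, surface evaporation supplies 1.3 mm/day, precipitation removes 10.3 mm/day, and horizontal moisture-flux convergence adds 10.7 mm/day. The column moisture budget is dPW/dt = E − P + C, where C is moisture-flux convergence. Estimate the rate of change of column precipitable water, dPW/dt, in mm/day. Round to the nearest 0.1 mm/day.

dPW/dt = E − P + C = 1.3 − 10.3 + (10.7) = 1.7 mm/day.

dPW/dt ≈ 1.7 mm/day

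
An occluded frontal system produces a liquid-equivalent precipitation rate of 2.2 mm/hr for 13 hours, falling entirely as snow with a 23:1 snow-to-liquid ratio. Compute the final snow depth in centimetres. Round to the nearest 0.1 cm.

snow depth ≈ 65.8 cm

Liquid-equivalent depth = 2.2 × 13 = 28.6 mm.
Snow depth = 28.6 mm × 23 = 657.8 mm = 65.8 cm.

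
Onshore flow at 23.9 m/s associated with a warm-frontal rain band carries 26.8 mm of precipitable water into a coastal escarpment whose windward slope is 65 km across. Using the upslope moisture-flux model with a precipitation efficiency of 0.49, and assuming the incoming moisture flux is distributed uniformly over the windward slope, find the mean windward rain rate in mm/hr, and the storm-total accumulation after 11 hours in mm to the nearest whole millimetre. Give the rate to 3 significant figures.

Incoming column moisture flux per unit ridge length: F = V × PW = 23.9 × 26.8 = 640.52 mm·m/s.
Spread over the 65 km slope with efficiency ε = 0.49: R = ε·F/W = 0.49 × 640.52 / 65000 m = 4.829e-03 mm/s.
R = 4.829e-03 × 3600 = 17.4 mm/hr.
Over 11 h: total = 17.4 × 11 = 191.4 ≈ 191 mm.

R ≈ 17.4 mm/hr; total ≈ 191 mm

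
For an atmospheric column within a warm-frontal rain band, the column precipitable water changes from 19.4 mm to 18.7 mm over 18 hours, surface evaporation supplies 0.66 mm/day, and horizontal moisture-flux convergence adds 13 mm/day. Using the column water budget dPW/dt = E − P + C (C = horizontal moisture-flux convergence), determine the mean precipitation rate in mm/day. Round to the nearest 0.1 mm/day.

dPW/dt = (18.7 − 19.4) mm / (18/24 day) = -0.933 mm/day.
P = E + C − dPW/dt = 0.66 + (13) − (-0.933) = 14.6 mm/day.

P ≈ 14.6 mm/day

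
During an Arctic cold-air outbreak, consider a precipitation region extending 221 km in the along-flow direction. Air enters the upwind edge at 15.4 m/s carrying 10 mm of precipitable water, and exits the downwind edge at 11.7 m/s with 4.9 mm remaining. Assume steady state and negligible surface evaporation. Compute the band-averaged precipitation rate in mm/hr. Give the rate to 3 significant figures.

R ≈ 1.57 mm/hr

Column moisture flux per unit crosswind length is F = V × PW.
Inflow: F_in = 15.4 × 10 = 154 mm·m/s
Outflow: F_out = 11.7 × 4.9 = 57.33 mm·m/s
Steady-state rate R = (F_in − F_out)/L = (154 − 57.33) / 221000 m = 4.374e-04 mm/s.
R = 4.374e-04 × 3600 = 1.57 mm/hr.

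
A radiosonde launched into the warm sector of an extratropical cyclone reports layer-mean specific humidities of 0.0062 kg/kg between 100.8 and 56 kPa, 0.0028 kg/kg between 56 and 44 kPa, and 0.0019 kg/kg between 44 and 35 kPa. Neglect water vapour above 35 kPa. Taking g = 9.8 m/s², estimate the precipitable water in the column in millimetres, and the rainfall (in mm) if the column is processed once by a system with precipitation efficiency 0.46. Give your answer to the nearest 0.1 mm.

Precipitable water is the column-integrated vapour mass per unit area: PW = (1/g) Σ q̄ Δp, with q in kg/kg and Δp in Pa (1 kg/m² of water = 1 mm).
Layer 100.8–56 kPa: Δp = 448 hPa = 44800 Pa, q̄ = 0.0062 kg/kg → 0.0062 × 44800 / 9.8 = 28.34 mm
Layer 56–44 kPa: Δp = 120 hPa = 12000 Pa, q̄ = 0.0028 kg/kg → 0.0028 × 12000 / 9.8 = 3.43 mm
Layer 44–35 kPa: Δp = 90 hPa = 9000 Pa, q̄ = 0.0019 kg/kg → 0.0019 × 9000 / 9.8 = 1.74 mm
PW = 28.34 + 3.43 + 1.74 = 33.51 ≈ 33.5 mm.
Rainfall = ε × PW = 0.46 × 33.5 = 15.4 mm.

PW ≈ 33.5 mm; rainfall ≈ 15.4 mm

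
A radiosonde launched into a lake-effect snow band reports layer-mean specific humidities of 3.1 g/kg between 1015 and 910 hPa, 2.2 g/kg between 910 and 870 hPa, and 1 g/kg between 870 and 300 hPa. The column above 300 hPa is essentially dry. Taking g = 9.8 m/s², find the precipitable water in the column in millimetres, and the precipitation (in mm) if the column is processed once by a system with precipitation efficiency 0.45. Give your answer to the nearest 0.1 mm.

Precipitable water is the column-integrated vapour mass per unit area: PW = (1/g) Σ q̄ Δp, with q in kg/kg and Δp in Pa (1 kg/m² of water = 1 mm).
Layer 1015–910 hPa: Δp = 105 hPa = 10500 Pa, q̄ = 0.0031 kg/kg → 0.0031 × 10500 / 9.8 = 3.32 mm
Layer 910–870 hPa: Δp = 40 hPa = 4000 Pa, q̄ = 0.0022 kg/kg → 0.0022 × 4000 / 9.8 = 0.90 mm
Layer 870–300 hPa: Δp = 570 hPa = 57000 Pa, q̄ = 0.001 kg/kg → 0.001 × 57000 / 9.8 = 5.82 mm
PW = 3.32 + 0.90 + 5.82 = 10.04 ≈ 10.0 mm.
Precipitation = ε × PW = 0.45 × 10.0 = 4.5 mm.

PW ≈ 10.0 mm; precipitation ≈ 4.5 mm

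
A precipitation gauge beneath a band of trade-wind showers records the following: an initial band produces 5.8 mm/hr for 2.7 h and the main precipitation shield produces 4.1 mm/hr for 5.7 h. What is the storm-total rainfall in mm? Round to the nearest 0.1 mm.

total ≈ 39.0 mm

Total = Σ Rᵢ Δtᵢ = 5.8 × 2.7 + 4.1 × 5.7
      = 15.66 + 23.37 = 39.0 mm.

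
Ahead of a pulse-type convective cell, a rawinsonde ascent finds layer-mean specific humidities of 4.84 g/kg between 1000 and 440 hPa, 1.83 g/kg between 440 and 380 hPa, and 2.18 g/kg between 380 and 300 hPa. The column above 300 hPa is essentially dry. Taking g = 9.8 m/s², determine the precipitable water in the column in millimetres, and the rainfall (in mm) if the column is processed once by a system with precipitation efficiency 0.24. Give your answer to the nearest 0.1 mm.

Precipitable water is the column-integrated vapour mass per unit area: PW = (1/g) Σ q̄ Δp, with q in kg/kg and Δp in Pa (1 kg/m² of water = 1 mm).
Layer 1000–440 hPa: Δp = 560 hPa = 56000 Pa, q̄ = 0.00484 kg/kg → 0.00484 × 56000 / 9.8 = 27.66 mm
Layer 440–380 hPa: Δp = 60 hPa = 6000 Pa, q̄ = 0.00183 kg/kg → 0.00183 × 6000 / 9.8 = 1.12 mm
Layer 380–300 hPa: Δp = 80 hPa = 8000 Pa, q̄ = 0.00218 kg/kg → 0.00218 × 8000 / 9.8 = 1.78 mm
PW = 27.66 + 1.12 + 1.78 = 30.56 ≈ 30.6 mm.
Rainfall = ε × PW = 0.24 × 30.6 = 7.3 mm.

PW ≈ 30.6 mm; rainfall ≈ 7.3 mm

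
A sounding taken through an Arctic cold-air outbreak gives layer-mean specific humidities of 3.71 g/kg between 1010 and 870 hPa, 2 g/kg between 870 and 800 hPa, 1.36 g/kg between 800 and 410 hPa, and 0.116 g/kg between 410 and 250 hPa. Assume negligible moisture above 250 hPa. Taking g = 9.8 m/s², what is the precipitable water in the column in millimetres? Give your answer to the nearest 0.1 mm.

Precipitable water is the column-integrated vapour mass per unit area: PW = (1/g) Σ q̄ Δp, with q in kg/kg and Δp in Pa (1 kg/m² of water = 1 mm).
Layer 1010–870 hPa: Δp = 140 hPa = 14000 Pa, q̄ = 0.00371 kg/kg → 0.00371 × 14000 / 9.8 = 5.30 mm
Layer 870–800 hPa: Δp = 70 hPa = 7000 Pa, q̄ = 0.002 kg/kg → 0.002 × 7000 / 9.8 = 1.43 mm
Layer 800–410 hPa: Δp = 390 hPa = 39000 Pa, q̄ = 0.00136 kg/kg → 0.00136 × 39000 / 9.8 = 5.41 mm
Layer 410–250 hPa: Δp = 160 hPa = 16000 Pa, q̄ = 0.000116 kg/kg → 0.000116 × 16000 / 9.8 = 0.19 mm
PW = 5.30 + 1.43 + 5.41 + 0.19 = 12.33 ≈ 12.3 mm.

PW ≈ 12.3 mm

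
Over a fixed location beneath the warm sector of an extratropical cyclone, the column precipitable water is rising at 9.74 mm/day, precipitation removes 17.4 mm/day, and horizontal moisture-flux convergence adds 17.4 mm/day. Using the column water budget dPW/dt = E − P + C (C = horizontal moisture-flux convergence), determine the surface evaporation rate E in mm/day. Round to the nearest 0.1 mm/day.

E ≈ 9.7 mm/day

dPW/dt = +9.74 mm/day.
E = dPW/dt + P − C = (+9.74) + 17.4 − (17.4) = 9.7 mm/day.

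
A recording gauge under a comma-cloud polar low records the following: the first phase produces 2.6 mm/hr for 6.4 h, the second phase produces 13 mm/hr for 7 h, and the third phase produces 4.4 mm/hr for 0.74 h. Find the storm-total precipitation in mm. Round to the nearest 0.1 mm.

Total = Σ Rᵢ Δtᵢ = 2.6 × 6.4 + 13 × 7 + 4.4 × 0.74
      = 16.64 + 91 + 3.256 = 110.9 mm.

total ≈ 110.9 mm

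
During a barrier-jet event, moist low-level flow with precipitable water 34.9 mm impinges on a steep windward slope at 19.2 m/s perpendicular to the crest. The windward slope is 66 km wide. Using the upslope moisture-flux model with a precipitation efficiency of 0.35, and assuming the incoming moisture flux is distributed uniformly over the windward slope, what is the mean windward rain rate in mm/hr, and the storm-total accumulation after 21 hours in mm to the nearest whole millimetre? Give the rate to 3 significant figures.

Incoming column moisture flux per unit ridge length: F = V × PW = 19.2 × 34.9 = 670.08 mm·m/s.
Spread over the 66 km slope with efficiency ε = 0.35: R = ε·F/W = 0.35 × 670.08 / 66000 m = 3.553e-03 mm/s.
R = 3.553e-03 × 3600 = 12.8 mm/hr.
Over 21 h: total = 12.8 × 21 = 268.8 ≈ 269 mm.

R ≈ 12.8 mm/hr; total ≈ 269 mm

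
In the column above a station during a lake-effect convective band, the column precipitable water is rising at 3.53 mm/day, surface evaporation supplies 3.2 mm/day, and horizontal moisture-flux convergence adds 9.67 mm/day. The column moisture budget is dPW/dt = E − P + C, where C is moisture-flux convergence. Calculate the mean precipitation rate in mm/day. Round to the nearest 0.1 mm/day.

P ≈ 9.3 mm/day

dPW/dt = +3.53 mm/day.
P = E + C − dPW/dt = 3.2 + (9.67) − (+3.53) = 9.3 mm/day.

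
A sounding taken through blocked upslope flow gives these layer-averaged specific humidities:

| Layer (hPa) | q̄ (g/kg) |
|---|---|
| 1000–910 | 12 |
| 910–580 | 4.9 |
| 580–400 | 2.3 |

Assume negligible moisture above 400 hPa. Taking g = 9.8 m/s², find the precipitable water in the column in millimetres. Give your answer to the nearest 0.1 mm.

Precipitable water is the column-integrated vapour mass per unit area: PW = (1/g) Σ q̄ Δp, with q in kg/kg and Δp in Pa (1 kg/m² of water = 1 mm).
Layer 1000–910 hPa: Δp = 90 hPa = 9000 Pa, q̄ = 0.012 kg/kg → 0.012 × 9000 / 9.8 = 11.02 mm
Layer 910–580 hPa: Δp = 330 hPa = 33000 Pa, q̄ = 0.0049 kg/kg → 0.0049 × 33000 / 9.8 = 16.50 mm
Layer 580–400 hPa: Δp = 180 hPa = 18000 Pa, q̄ = 0.0023 kg/kg → 0.0023 × 18000 / 9.8 = 4.22 mm
PW = 11.02 + 16.50 + 4.22 = 31.74 ≈ 31.7 mm.

PW ≈ 31.7 mm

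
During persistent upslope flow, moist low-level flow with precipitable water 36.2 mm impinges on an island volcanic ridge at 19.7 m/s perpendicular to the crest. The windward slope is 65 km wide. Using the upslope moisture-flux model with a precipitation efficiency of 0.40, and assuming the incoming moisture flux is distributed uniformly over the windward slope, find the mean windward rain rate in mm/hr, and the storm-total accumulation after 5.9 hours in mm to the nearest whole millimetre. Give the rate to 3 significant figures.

Incoming column moisture flux per unit ridge length: F = V × PW = 19.7 × 36.2 = 713.14 mm·m/s.
Spread over the 65 km slope with efficiency ε = 0.40: R = ε·F/W = 0.40 × 713.14 / 65000 m = 4.389e-03 mm/s.
R = 4.389e-03 × 3600 = 15.8 mm/hr.
Over 5.9 h: total = 15.8 × 5.9 = 93.22 ≈ 93 mm.

R ≈ 15.8 mm/hr; total ≈ 93 mm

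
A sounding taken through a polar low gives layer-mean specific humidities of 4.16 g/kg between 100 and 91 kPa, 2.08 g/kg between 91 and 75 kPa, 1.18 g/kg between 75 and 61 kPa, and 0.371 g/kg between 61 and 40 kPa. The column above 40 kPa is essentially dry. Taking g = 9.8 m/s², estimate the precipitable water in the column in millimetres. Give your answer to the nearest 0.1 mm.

Precipitable water is the column-integrated vapour mass per unit area: PW = (1/g) Σ q̄ Δp, with q in kg/kg and Δp in Pa (1 kg/m² of water = 1 mm).
Layer 100–91 kPa: Δp = 90 hPa = 9000 Pa, q̄ = 0.00416 kg/kg → 0.00416 × 9000 / 9.8 = 3.82 mm
Layer 91–75 kPa: Δp = 160 hPa = 16000 Pa, q̄ = 0.00208 kg/kg → 0.00208 × 16000 / 9.8 = 3.40 mm
Layer 75–61 kPa: Δp = 140 hPa = 14000 Pa, q̄ = 0.00118 kg/kg → 0.00118 × 14000 / 9.8 = 1.69 mm
Layer 61–40 kPa: Δp = 210 hPa = 21000 Pa, q̄ = 0.000371 kg/kg → 0.000371 × 21000 / 9.8 = 0.79 mm
PW = 3.82 + 3.40 + 1.69 + 0.79 = 9.70 ≈ 9.7 mm.

PW ≈ 9.7 mm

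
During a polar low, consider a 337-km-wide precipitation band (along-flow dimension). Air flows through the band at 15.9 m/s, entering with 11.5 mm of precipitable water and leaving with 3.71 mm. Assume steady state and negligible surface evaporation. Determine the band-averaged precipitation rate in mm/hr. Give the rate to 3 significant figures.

Column moisture flux per unit crosswind length is F = V × PW.
Inflow: F_in = 15.9 × 11.5 = 182.85 mm·m/s
Outflow: F_out = 15.9 × 3.71 = 58.989 mm·m/s
Steady-state rate R = (F_in − F_out)/L = (182.85 − 58.989) / 337000 m = 3.675e-04 mm/s.
R = 3.675e-04 × 3600 = 1.32 mm/hr.

R ≈ 1.32 mm/hr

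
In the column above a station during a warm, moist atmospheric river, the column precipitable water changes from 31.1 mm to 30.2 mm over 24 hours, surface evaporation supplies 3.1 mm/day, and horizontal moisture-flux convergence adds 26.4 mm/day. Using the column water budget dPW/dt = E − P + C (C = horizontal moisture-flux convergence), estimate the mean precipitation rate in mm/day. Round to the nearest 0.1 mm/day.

dPW/dt = (30.2 − 31.1) mm / (24/24 day) = -0.900 mm/day.
P = E + C − dPW/dt = 3.1 + (26.4) − (-0.900) = 30.4 mm/day.

P ≈ 30.4 mm/day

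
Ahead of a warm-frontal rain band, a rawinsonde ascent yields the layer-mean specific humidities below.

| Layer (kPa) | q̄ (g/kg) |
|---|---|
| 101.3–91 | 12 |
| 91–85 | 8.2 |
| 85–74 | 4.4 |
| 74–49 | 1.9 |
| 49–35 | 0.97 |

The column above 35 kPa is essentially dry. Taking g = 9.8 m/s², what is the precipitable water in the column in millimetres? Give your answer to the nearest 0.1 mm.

PW ≈ 28.8 mm

Precipitable water is the column-integrated vapour mass per unit area: PW = (1/g) Σ q̄ Δp, with q in kg/kg and Δp in Pa (1 kg/m² of water = 1 mm).
Layer 101.3–91 kPa: Δp = 103 hPa = 10300 Pa, q̄ = 0.012 kg/kg → 0.012 × 10300 / 9.8 = 12.61 mm
Layer 91–85 kPa: Δp = 60 hPa = 6000 Pa, q̄ = 0.0082 kg/kg → 0.0082 × 6000 / 9.8 = 5.02 mm
Layer 85–74 kPa: Δp = 110 hPa = 11000 Pa, q̄ = 0.0044 kg/kg → 0.0044 × 11000 / 9.8 = 4.94 mm
Layer 74–49 kPa: Δp = 250 hPa = 25000 Pa, q̄ = 0.0019 kg/kg → 0.0019 × 25000 / 9.8 = 4.85 mm
Layer 49–35 kPa: Δp = 140 hPa = 14000 Pa, q̄ = 0.00097 kg/kg → 0.00097 × 14000 / 9.8 = 1.39 mm
PW = 12.61 + 5.02 + 4.94 + 4.85 + 1.39 = 28.81 ≈ 28.8 mm.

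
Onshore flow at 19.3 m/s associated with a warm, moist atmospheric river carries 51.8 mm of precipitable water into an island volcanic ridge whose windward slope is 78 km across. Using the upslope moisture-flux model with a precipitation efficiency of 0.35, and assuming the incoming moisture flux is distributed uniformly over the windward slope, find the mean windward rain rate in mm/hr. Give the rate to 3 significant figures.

R ≈ 16.1 mm/hr

Incoming column moisture flux per unit ridge length: F = V × PW = 19.3 × 51.8 = 999.74 mm·m/s.
Spread over the 78 km slope with efficiency ε = 0.35: R = ε·F/W = 0.35 × 999.74 / 78000 m = 4.486e-03 mm/s.
R = 4.486e-03 × 3600 = 16.1 mm/hr.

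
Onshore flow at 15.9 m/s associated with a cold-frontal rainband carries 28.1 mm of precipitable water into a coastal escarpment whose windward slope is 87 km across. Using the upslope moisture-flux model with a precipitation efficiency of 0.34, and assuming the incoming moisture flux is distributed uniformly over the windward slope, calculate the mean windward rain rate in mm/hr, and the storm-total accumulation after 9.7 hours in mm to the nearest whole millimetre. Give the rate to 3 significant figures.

R ≈ 6.29 mm/hr; total ≈ 61 mm

Incoming column moisture flux per unit ridge length: F = V × PW = 15.9 × 28.1 = 446.79 mm·m/s.
Spread over the 87 km slope with efficiency ε = 0.34: R = ε·F/W = 0.34 × 446.79 / 87000 m = 1.746e-03 mm/s.
R = 1.746e-03 × 3600 = 6.29 mm/hr.
Over 9.7 h: total = 6.29 × 9.7 = 61.013 ≈ 61 mm.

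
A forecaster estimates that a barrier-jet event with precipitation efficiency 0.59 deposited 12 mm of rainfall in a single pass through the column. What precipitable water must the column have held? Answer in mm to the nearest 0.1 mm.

PW = rainfall / ε = 12 / 0.59 = 20.3 mm.

PW ≈ 20.3 mm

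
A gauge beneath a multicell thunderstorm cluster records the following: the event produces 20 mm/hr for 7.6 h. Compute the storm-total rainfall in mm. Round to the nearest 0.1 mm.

Total = Σ Rᵢ Δtᵢ = 20 × 7.6
      = 152 = 152.0 mm.

total ≈ 152.0 mm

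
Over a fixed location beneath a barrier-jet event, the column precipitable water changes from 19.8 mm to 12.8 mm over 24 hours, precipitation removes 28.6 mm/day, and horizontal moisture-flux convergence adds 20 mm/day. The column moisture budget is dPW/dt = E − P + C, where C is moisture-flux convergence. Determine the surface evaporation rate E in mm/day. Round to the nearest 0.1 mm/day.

E ≈ 1.6 mm/day

dPW/dt = (12.8 − 19.8) mm / (24/24 day) = -7.000 mm/day.
E = dPW/dt + P − C = (-7.000) + 28.6 − (20) = 1.6 mm/day.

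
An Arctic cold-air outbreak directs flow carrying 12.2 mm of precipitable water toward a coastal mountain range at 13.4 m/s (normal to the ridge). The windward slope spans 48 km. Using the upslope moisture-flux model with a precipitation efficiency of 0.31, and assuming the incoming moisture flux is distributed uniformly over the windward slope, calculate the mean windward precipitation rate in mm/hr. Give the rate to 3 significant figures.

R ≈ 3.80 mm/hr

Incoming column moisture flux per unit ridge length: F = V × PW = 13.4 × 12.2 = 163.48 mm·m/s.
Spread over the 48 km slope with efficiency ε = 0.31: R = ε·F/W = 0.31 × 163.48 / 48000 m = 1.056e-03 mm/s.
R = 1.056e-03 × 3600 = 3.80 mm/hr.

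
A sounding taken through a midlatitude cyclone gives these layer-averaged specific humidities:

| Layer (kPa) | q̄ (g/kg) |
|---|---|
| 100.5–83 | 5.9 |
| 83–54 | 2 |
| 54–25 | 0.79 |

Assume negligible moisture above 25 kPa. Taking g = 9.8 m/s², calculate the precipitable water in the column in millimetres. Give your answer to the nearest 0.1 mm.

PW ≈ 18.8 mm

Precipitable water is the column-integrated vapour mass per unit area: PW = (1/g) Σ q̄ Δp, with q in kg/kg and Δp in Pa (1 kg/m² of water = 1 mm).
Layer 100.5–83 kPa: Δp = 175 hPa = 17500 Pa, q̄ = 0.0059 kg/kg → 0.0059 × 17500 / 9.8 = 10.54 mm
Layer 83–54 kPa: Δp = 290 hPa = 29000 Pa, q̄ = 0.002 kg/kg → 0.002 × 29000 / 9.8 = 5.92 mm
Layer 54–25 kPa: Δp = 290 hPa = 29000 Pa, q̄ = 0.00079 kg/kg → 0.00079 × 29000 / 9.8 = 2.34 mm
PW = 10.54 + 5.92 + 2.34 = 18.80 ≈ 18.8 mm.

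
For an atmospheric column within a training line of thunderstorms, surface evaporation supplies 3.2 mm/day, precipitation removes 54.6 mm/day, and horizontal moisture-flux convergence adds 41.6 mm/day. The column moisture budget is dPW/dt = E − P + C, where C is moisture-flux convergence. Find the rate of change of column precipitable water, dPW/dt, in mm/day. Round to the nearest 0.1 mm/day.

dPW/dt = E − P + C = 3.2 − 54.6 + (41.6) = -9.8 mm/day.

dPW/dt ≈ -9.8 mm/day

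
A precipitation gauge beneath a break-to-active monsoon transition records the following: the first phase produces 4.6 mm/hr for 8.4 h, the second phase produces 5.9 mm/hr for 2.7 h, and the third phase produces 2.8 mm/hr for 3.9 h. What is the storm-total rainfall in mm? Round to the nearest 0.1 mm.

total ≈ 65.5 mm

Total = Σ Rᵢ Δtᵢ = 4.6 × 8.4 + 5.9 × 2.7 + 2.8 × 3.9
      = 38.64 + 15.93 + 10.92 = 65.5 mm.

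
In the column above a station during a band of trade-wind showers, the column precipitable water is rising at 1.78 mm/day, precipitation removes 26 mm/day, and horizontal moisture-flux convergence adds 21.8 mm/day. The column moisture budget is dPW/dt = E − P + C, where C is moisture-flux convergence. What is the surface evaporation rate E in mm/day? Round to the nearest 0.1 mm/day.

E ≈ 6.0 mm/day

dPW/dt = +1.78 mm/day.
E = dPW/dt + P − C = (+1.78) + 26 − (21.8) = 6.0 mm/day.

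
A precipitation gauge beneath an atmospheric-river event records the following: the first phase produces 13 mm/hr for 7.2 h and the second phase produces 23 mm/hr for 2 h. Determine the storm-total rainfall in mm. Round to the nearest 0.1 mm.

total ≈ 139.6 mm

Total = Σ Rᵢ Δtᵢ = 13 × 7.2 + 23 × 2
      = 93.6 + 46 = 139.6 mm.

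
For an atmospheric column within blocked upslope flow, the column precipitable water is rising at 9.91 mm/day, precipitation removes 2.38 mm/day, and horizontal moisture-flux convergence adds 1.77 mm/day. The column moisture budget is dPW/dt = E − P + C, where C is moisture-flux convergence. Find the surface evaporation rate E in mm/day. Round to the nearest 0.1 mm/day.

E ≈ 10.5 mm/day

dPW/dt = +9.91 mm/day.
E = dPW/dt + P − C = (+9.91) + 2.38 − (1.77) = 10.5 mm/day.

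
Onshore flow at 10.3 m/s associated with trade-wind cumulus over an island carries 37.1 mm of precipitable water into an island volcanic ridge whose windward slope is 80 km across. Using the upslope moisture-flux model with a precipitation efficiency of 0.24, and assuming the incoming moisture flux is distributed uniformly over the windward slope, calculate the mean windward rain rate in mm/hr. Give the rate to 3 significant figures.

R ≈ 4.13 mm/hr

Incoming column moisture flux per unit ridge length: F = V × PW = 10.3 × 37.1 = 382.13 mm·m/s.
Spread over the 80 km slope with efficiency ε = 0.24: R = ε·F/W = 0.24 × 382.13 / 80000 m = 1.146e-03 mm/s.
R = 1.146e-03 × 3600 = 4.13 mm/hr.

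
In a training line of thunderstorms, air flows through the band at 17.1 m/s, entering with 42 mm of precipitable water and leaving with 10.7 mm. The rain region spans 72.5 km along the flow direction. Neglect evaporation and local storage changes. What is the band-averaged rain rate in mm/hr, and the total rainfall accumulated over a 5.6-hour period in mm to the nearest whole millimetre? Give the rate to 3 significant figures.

Column moisture flux per unit crosswind length is F = V × PW.
Inflow: F_in = 17.1 × 42 = 718.2 mm·m/s
Outflow: F_out = 17.1 × 10.7 = 182.97 mm·m/s
Steady-state rate R = (F_in − F_out)/L = (718.2 − 182.97) / 72500 m = 7.382e-03 mm/s.
R = 7.382e-03 × 3600 = 26.6 mm/hr.
Over 5.6 h: total = 26.6 × 5.6 = 148.96 ≈ 149 mm.

R ≈ 26.6 mm/hr; total ≈ 149 mm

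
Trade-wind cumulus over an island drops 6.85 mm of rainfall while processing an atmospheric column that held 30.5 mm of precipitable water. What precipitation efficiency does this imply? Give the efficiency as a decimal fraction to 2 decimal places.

ε ≈ 0.22

ε = rainfall / PW = 6.85 / 30.5 = 0.22.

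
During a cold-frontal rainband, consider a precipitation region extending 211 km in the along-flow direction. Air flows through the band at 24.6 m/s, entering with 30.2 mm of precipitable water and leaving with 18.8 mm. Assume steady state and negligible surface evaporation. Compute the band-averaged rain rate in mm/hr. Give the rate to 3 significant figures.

Column moisture flux per unit crosswind length is F = V × PW.
Inflow: F_in = 24.6 × 30.2 = 742.92 mm·m/s
Outflow: F_out = 24.6 × 18.8 = 462.48 mm·m/s
Steady-state rate R = (F_in − F_out)/L = (742.92 − 462.48) / 211000 m = 1.329e-03 mm/s.
R = 1.329e-03 × 3600 = 4.78 mm/hr.

R ≈ 4.78 mm/hr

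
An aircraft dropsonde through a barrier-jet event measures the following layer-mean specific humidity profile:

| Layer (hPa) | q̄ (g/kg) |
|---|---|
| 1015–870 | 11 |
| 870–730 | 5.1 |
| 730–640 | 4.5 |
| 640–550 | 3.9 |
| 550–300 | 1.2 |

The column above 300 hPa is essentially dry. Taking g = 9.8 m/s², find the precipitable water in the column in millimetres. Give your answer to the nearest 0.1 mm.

PW ≈ 34.3 mm

Precipitable water is the column-integrated vapour mass per unit area: PW = (1/g) Σ q̄ Δp, with q in kg/kg and Δp in Pa (1 kg/m² of water = 1 mm).
Layer 1015–870 hPa: Δp = 145 hPa = 14500 Pa, q̄ = 0.011 kg/kg → 0.011 × 14500 / 9.8 = 16.28 mm
Layer 870–730 hPa: Δp = 140 hPa = 14000 Pa, q̄ = 0.0051 kg/kg → 0.0051 × 14000 / 9.8 = 7.29 mm
Layer 730–640 hPa: Δp = 90 hPa = 9000 Pa, q̄ = 0.0045 kg/kg → 0.0045 × 9000 / 9.8 = 4.13 mm
Layer 640–550 hPa: Δp = 90 hPa = 9000 Pa, q̄ = 0.0039 kg/kg → 0.0039 × 9000 / 9.8 = 3.58 mm
Layer 550–300 hPa: Δp = 250 hPa = 25000 Pa, q̄ = 0.0012 kg/kg → 0.0012 × 25000 / 9.8 = 3.06 mm
PW = 16.28 + 7.29 + 4.13 + 3.58 + 3.06 = 34.34 ≈ 34.3 mm.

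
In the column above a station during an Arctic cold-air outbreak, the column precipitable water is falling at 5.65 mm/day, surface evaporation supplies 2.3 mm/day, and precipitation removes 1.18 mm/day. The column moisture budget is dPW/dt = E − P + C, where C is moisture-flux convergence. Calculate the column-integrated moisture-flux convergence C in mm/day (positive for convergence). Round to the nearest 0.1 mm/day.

C ≈ -6.8 mm/day

dPW/dt = -5.65 mm/day.
C = dPW/dt − E + P = (-5.65) − 2.3 + 1.18 = -6.8 mm/day.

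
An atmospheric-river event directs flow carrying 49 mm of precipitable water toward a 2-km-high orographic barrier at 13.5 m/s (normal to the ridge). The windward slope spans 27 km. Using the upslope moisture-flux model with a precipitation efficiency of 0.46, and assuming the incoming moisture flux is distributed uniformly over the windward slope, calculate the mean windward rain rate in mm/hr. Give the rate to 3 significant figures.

R ≈ 40.6 mm/hr

Incoming column moisture flux per unit ridge length: F = V × PW = 13.5 × 49 = 661.5 mm·m/s.
Spread over the 27 km slope with efficiency ε = 0.46: R = ε·F/W = 0.46 × 661.5 / 27000 m = 1.127e-02 mm/s.
R = 1.127e-02 × 3600 = 40.6 mm/hr.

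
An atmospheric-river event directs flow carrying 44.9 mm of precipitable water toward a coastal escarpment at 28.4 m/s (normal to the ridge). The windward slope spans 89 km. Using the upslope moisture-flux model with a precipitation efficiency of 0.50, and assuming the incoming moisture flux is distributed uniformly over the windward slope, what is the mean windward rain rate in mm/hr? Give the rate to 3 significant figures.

Incoming column moisture flux per unit ridge length: F = V × PW = 28.4 × 44.9 = 1275.16 mm·m/s.
Spread over the 89 km slope with efficiency ε = 0.50: R = ε·F/W = 0.50 × 1275.16 / 89000 m = 7.164e-03 mm/s.
R = 7.164e-03 × 3600 = 25.8 mm/hr.

R ≈ 25.8 mm/hr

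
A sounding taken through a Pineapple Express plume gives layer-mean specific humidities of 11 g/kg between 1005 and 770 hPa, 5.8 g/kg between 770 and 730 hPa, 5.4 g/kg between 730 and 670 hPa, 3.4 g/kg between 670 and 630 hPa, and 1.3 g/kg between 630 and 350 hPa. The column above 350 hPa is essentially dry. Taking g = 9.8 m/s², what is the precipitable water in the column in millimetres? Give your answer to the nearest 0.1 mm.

PW ≈ 37.2 mm

Precipitable water is the column-integrated vapour mass per unit area: PW = (1/g) Σ q̄ Δp, with q in kg/kg and Δp in Pa (1 kg/m² of water = 1 mm).
Layer 1005–770 hPa: Δp = 235 hPa = 23500 Pa, q̄ = 0.011 kg/kg → 0.011 × 23500 / 9.8 = 26.38 mm
Layer 770–730 hPa: Δp = 40 hPa = 4000 Pa, q̄ = 0.0058 kg/kg → 0.0058 × 4000 / 9.8 = 2.37 mm
Layer 730–670 hPa: Δp = 60 hPa = 6000 Pa, q̄ = 0.0054 kg/kg → 0.0054 × 6000 / 9.8 = 3.31 mm
Layer 670–630 hPa: Δp = 40 hPa = 4000 Pa, q̄ = 0.0034 kg/kg → 0.0034 × 4000 / 9.8 = 1.39 mm
Layer 630–350 hPa: Δp = 280 hPa = 28000 Pa, q̄ = 0.0013 kg/kg → 0.0013 × 28000 / 9.8 = 3.71 mm
PW = 26.38 + 2.37 + 3.31 + 1.39 + 3.71 = 37.16 ≈ 37.2 mm.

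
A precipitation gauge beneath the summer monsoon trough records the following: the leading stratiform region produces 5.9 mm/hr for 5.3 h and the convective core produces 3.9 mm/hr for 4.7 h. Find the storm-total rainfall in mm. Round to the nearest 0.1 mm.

total ≈ 49.6 mm

Total = Σ Rᵢ Δtᵢ = 5.9 × 5.3 + 3.9 × 4.7
      = 31.27 + 18.33 = 49.6 mm.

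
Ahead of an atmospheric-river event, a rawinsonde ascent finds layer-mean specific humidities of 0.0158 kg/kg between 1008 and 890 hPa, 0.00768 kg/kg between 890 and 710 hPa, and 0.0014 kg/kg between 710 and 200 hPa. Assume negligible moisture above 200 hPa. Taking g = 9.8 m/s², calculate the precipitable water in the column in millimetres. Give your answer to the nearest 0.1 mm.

PW ≈ 40.4 mm

Precipitable water is the column-integrated vapour mass per unit area: PW = (1/g) Σ q̄ Δp, with q in kg/kg and Δp in Pa (1 kg/m² of water = 1 mm).
Layer 1008–890 hPa: Δp = 118 hPa = 11800 Pa, q̄ = 0.0158 kg/kg → 0.0158 × 11800 / 9.8 = 19.02 mm
Layer 890–710 hPa: Δp = 180 hPa = 18000 Pa, q̄ = 0.00768 kg/kg → 0.00768 × 18000 / 9.8 = 14.11 mm
Layer 710–200 hPa: Δp = 510 hPa = 51000 Pa, q̄ = 0.0014 kg/kg → 0.0014 × 51000 / 9.8 = 7.29 mm
PW = 19.02 + 14.11 + 7.29 = 40.42 ≈ 40.4 mm.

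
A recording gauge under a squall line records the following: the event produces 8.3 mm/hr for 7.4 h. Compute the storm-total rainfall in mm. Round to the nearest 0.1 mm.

Total = Σ Rᵢ Δtᵢ = 8.3 × 7.4
      = 61.42 = 61.4 mm.

total ≈ 61.4 mm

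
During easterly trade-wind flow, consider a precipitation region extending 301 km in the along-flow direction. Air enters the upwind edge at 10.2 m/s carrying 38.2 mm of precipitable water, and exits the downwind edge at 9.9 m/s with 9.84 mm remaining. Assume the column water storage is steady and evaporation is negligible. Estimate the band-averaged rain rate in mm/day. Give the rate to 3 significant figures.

Column moisture flux per unit crosswind length is F = V × PW.
Inflow: F_in = 10.2 × 38.2 = 389.64 mm·m/s
Outflow: F_out = 9.9 × 9.84 = 97.416 mm·m/s
Steady-state rate R = (F_in − F_out)/L = (389.64 − 97.416) / 301000 m = 9.708e-04 mm/s.
R = 9.708e-04 × 3600 × 24 = 83.9 mm/day.

R ≈ 83.9 mm/day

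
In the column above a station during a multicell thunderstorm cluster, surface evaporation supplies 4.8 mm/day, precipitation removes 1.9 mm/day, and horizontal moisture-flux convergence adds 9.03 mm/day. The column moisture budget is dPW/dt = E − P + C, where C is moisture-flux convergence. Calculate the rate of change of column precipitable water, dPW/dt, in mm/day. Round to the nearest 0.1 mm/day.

dPW/dt = E − P + C = 4.8 − 1.9 + (9.03) = 11.9 mm/day.

dPW/dt ≈ 11.9 mm/day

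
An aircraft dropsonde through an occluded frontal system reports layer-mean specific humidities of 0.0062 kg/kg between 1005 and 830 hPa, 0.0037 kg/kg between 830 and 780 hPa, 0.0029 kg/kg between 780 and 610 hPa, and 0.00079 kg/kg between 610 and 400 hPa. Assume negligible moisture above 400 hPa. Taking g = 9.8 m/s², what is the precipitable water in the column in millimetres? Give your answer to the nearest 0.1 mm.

PW ≈ 19.7 mm

Precipitable water is the column-integrated vapour mass per unit area: PW = (1/g) Σ q̄ Δp, with q in kg/kg and Δp in Pa (1 kg/m² of water = 1 mm).
Layer 1005–830 hPa: Δp = 175 hPa = 17500 Pa, q̄ = 0.0062 kg/kg → 0.0062 × 17500 / 9.8 = 11.07 mm
Layer 830–780 hPa: Δp = 50 hPa = 5000 Pa, q̄ = 0.0037 kg/kg → 0.0037 × 5000 / 9.8 = 1.89 mm
Layer 780–610 hPa: Δp = 170 hPa = 17000 Pa, q̄ = 0.0029 kg/kg → 0.0029 × 17000 / 9.8 = 5.03 mm
Layer 610–400 hPa: Δp = 210 hPa = 21000 Pa, q̄ = 0.00079 kg/kg → 0.00079 × 21000 / 9.8 = 1.69 mm
PW = 11.07 + 1.89 + 5.03 + 1.69 = 19.68 ≈ 19.7 mm.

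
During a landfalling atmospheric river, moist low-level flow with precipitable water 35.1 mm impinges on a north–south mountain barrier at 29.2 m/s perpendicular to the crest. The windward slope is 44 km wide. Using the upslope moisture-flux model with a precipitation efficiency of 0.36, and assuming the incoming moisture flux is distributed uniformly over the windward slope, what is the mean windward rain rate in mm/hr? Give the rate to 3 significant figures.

R ≈ 30.2 mm/hr

Incoming column moisture flux per unit ridge length: F = V × PW = 29.2 × 35.1 = 1024.92 mm·m/s.
Spread over the 44 km slope with efficiency ε = 0.36: R = ε·F/W = 0.36 × 1024.92 / 44000 m = 8.386e-03 mm/s.
R = 8.386e-03 × 3600 = 30.2 mm/hr.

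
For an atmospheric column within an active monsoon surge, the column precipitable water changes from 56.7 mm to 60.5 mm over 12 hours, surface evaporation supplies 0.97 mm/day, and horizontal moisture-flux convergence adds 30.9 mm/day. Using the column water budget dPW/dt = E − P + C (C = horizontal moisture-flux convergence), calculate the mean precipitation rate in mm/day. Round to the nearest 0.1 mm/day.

P ≈ 24.3 mm/day

dPW/dt = (60.5 − 56.7) mm / (12/24 day) = +7.600 mm/day.
P = E + C − dPW/dt = 0.97 + (30.9) − (+7.600) = 24.3 mm/day.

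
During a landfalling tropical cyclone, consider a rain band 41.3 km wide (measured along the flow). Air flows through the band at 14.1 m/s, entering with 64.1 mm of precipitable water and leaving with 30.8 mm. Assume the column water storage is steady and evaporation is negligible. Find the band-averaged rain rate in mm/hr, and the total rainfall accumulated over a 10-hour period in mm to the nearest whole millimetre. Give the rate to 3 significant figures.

R ≈ 40.9 mm/hr; total ≈ 409 mm

Column moisture flux per unit crosswind length is F = V × PW.
Inflow: F_in = 14.1 × 64.1 = 903.81 mm·m/s
Outflow: F_out = 14.1 × 30.8 = 434.28 mm·m/s
Steady-state rate R = (F_in − F_out)/L = (903.81 − 434.28) / 41300 m = 1.137e-02 mm/s.
R = 1.137e-02 × 3600 = 40.9 mm/hr.
Over 10 h: total = 40.9 × 10 = 409 mm.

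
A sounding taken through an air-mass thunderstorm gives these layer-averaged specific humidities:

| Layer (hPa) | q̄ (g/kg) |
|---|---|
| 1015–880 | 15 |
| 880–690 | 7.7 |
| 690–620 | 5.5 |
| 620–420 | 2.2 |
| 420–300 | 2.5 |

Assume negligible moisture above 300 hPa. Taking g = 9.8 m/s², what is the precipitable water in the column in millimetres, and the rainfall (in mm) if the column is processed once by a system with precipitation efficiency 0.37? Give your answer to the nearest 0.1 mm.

Precipitable water is the column-integrated vapour mass per unit area: PW = (1/g) Σ q̄ Δp, with q in kg/kg and Δp in Pa (1 kg/m² of water = 1 mm).
Layer 1015–880 hPa: Δp = 135 hPa = 13500 Pa, q̄ = 0.015 kg/kg → 0.015 × 13500 / 9.8 = 20.66 mm
Layer 880–690 hPa: Δp = 190 hPa = 19000 Pa, q̄ = 0.0077 kg/kg → 0.0077 × 19000 / 9.8 = 14.93 mm
Layer 690–620 hPa: Δp = 70 hPa = 7000 Pa, q̄ = 0.0055 kg/kg → 0.0055 × 7000 / 9.8 = 3.93 mm
Layer 620–420 hPa: Δp = 200 hPa = 20000 Pa, q̄ = 0.0022 kg/kg → 0.0022 × 20000 / 9.8 = 4.49 mm
Layer 420–300 hPa: Δp = 120 hPa = 12000 Pa, q̄ = 0.0025 kg/kg → 0.0025 × 12000 / 9.8 = 3.06 mm
PW = 20.66 + 14.93 + 3.93 + 4.49 + 3.06 = 47.07 ≈ 47.1 mm.
Rainfall = ε × PW = 0.37 × 47.1 = 17.4 mm.

PW ≈ 47.1 mm; rainfall ≈ 17.4 mm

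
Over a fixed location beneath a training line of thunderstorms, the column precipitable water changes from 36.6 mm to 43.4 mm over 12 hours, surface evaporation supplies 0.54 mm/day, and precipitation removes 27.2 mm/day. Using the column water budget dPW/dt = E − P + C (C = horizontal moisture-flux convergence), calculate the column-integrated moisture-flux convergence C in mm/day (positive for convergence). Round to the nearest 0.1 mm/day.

C ≈ 40.3 mm/day

dPW/dt = (43.4 − 36.6) mm / (12/24 day) = +13.600 mm/day.
C = dPW/dt − E + P = (+13.600) − 0.54 + 27.2 = 40.3 mm/day.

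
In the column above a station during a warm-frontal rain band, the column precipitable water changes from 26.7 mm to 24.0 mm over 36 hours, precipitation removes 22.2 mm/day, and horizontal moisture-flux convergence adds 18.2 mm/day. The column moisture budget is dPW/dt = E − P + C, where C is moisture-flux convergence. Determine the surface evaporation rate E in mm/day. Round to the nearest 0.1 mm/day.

dPW/dt = (24.0 − 26.7) mm / (36/24 day) = -1.800 mm/day.
E = dPW/dt + P − C = (-1.800) + 22.2 − (18.2) = 2.2 mm/day.

E ≈ 2.2 mm/day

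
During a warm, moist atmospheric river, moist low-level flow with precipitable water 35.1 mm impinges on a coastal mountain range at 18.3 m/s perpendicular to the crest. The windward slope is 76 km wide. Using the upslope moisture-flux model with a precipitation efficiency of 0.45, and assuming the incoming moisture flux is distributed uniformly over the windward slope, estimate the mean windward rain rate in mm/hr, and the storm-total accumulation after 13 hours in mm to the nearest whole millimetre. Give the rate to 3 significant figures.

R ≈ 13.7 mm/hr; total ≈ 178 mm

Incoming column moisture flux per unit ridge length: F = V × PW = 18.3 × 35.1 = 642.33 mm·m/s.
Spread over the 76 km slope with efficiency ε = 0.45: R = ε·F/W = 0.45 × 642.33 / 76000 m = 3.803e-03 mm/s.
R = 3.803e-03 × 3600 = 13.7 mm/hr.
Over 13 h: total = 13.7 × 13 = 178.1 ≈ 178 mm.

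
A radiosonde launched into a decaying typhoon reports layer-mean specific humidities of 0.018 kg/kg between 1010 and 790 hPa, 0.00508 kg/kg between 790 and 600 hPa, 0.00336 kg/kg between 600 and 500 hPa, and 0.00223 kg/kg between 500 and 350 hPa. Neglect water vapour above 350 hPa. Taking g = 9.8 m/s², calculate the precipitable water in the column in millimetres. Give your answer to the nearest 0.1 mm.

PW ≈ 57.1 mm

Precipitable water is the column-integrated vapour mass per unit area: PW = (1/g) Σ q̄ Δp, with q in kg/kg and Δp in Pa (1 kg/m² of water = 1 mm).
Layer 1010–790 hPa: Δp = 220 hPa = 22000 Pa, q̄ = 0.018 kg/kg → 0.018 × 22000 / 9.8 = 40.41 mm
Layer 790–600 hPa: Δp = 190 hPa = 19000 Pa, q̄ = 0.00508 kg/kg → 0.00508 × 19000 / 9.8 = 9.85 mm
Layer 600–500 hPa: Δp = 100 hPa = 10000 Pa, q̄ = 0.00336 kg/kg → 0.00336 × 10000 / 9.8 = 3.43 mm
Layer 500–350 hPa: Δp = 150 hPa = 15000 Pa, q̄ = 0.00223 kg/kg → 0.00223 × 15000 / 9.8 = 3.41 mm
PW = 40.41 + 9.85 + 3.43 + 3.41 = 57.10 ≈ 57.1 mm.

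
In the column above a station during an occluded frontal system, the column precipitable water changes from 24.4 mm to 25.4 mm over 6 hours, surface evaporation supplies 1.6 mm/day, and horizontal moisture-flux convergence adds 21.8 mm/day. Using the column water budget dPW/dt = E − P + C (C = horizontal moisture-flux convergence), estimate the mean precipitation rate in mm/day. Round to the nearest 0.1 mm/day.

dPW/dt = (25.4 − 24.4) mm / (6/24 day) = +4.000 mm/day.
P = E + C − dPW/dt = 1.6 + (21.8) − (+4.000) = 19.4 mm/day.

P ≈ 19.4 mm/day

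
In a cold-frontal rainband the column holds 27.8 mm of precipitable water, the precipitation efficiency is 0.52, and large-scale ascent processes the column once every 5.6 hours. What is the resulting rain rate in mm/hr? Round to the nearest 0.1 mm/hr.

R ≈ 2.6 mm/hr

Each overturning extracts ε × PW = 0.52 × 27.8 = 14.456 mm.
Rate = ε·PW / τ = 14.456 / 5.6 h = 2.6 mm/hr.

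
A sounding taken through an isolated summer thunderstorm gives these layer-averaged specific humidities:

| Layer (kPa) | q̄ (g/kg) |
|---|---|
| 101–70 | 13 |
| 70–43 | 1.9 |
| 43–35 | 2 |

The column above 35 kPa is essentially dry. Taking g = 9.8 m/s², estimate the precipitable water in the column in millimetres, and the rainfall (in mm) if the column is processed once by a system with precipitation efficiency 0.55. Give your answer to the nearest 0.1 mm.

Precipitable water is the column-integrated vapour mass per unit area: PW = (1/g) Σ q̄ Δp, with q in kg/kg and Δp in Pa (1 kg/m² of water = 1 mm).
Layer 101–70 kPa: Δp = 310 hPa = 31000 Pa, q̄ = 0.013 kg/kg → 0.013 × 31000 / 9.8 = 41.12 mm
Layer 70–43 kPa: Δp = 270 hPa = 27000 Pa, q̄ = 0.0019 kg/kg → 0.0019 × 27000 / 9.8 = 5.23 mm
Layer 43–35 kPa: Δp = 80 hPa = 8000 Pa, q̄ = 0.002 kg/kg → 0.002 × 8000 / 9.8 = 1.63 mm
PW = 41.12 + 5.23 + 1.63 = 47.98 ≈ 48.0 mm.
Rainfall = ε × PW = 0.55 × 48.0 = 26.4 mm.

PW ≈ 48.0 mm; rainfall ≈ 26.4 mm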